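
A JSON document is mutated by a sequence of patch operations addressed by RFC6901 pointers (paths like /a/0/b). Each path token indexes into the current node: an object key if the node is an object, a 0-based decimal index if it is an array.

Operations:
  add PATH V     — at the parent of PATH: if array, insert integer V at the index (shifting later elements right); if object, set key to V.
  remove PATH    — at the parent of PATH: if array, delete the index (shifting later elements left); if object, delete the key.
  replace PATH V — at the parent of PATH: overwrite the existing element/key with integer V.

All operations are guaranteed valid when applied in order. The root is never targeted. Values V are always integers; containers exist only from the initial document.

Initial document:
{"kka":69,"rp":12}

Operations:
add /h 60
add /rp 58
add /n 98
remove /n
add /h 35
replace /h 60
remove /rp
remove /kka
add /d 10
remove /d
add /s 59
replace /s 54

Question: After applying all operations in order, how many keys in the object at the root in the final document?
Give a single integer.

Answer: 2

Derivation:
After op 1 (add /h 60): {"h":60,"kka":69,"rp":12}
After op 2 (add /rp 58): {"h":60,"kka":69,"rp":58}
After op 3 (add /n 98): {"h":60,"kka":69,"n":98,"rp":58}
After op 4 (remove /n): {"h":60,"kka":69,"rp":58}
After op 5 (add /h 35): {"h":35,"kka":69,"rp":58}
After op 6 (replace /h 60): {"h":60,"kka":69,"rp":58}
After op 7 (remove /rp): {"h":60,"kka":69}
After op 8 (remove /kka): {"h":60}
After op 9 (add /d 10): {"d":10,"h":60}
After op 10 (remove /d): {"h":60}
After op 11 (add /s 59): {"h":60,"s":59}
After op 12 (replace /s 54): {"h":60,"s":54}
Size at the root: 2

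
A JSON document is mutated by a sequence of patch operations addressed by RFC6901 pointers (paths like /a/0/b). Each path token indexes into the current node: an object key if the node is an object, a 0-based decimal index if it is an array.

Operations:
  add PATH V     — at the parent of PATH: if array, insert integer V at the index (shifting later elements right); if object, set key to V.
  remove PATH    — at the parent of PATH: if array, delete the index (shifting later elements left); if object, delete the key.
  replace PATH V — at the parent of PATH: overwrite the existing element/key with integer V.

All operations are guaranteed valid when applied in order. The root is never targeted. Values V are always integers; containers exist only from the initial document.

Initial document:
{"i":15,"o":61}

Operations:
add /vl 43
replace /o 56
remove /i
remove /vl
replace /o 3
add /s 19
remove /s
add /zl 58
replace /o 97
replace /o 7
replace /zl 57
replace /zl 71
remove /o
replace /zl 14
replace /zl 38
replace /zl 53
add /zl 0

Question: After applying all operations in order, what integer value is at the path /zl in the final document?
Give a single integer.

After op 1 (add /vl 43): {"i":15,"o":61,"vl":43}
After op 2 (replace /o 56): {"i":15,"o":56,"vl":43}
After op 3 (remove /i): {"o":56,"vl":43}
After op 4 (remove /vl): {"o":56}
After op 5 (replace /o 3): {"o":3}
After op 6 (add /s 19): {"o":3,"s":19}
After op 7 (remove /s): {"o":3}
After op 8 (add /zl 58): {"o":3,"zl":58}
After op 9 (replace /o 97): {"o":97,"zl":58}
After op 10 (replace /o 7): {"o":7,"zl":58}
After op 11 (replace /zl 57): {"o":7,"zl":57}
After op 12 (replace /zl 71): {"o":7,"zl":71}
After op 13 (remove /o): {"zl":71}
After op 14 (replace /zl 14): {"zl":14}
After op 15 (replace /zl 38): {"zl":38}
After op 16 (replace /zl 53): {"zl":53}
After op 17 (add /zl 0): {"zl":0}
Value at /zl: 0

Answer: 0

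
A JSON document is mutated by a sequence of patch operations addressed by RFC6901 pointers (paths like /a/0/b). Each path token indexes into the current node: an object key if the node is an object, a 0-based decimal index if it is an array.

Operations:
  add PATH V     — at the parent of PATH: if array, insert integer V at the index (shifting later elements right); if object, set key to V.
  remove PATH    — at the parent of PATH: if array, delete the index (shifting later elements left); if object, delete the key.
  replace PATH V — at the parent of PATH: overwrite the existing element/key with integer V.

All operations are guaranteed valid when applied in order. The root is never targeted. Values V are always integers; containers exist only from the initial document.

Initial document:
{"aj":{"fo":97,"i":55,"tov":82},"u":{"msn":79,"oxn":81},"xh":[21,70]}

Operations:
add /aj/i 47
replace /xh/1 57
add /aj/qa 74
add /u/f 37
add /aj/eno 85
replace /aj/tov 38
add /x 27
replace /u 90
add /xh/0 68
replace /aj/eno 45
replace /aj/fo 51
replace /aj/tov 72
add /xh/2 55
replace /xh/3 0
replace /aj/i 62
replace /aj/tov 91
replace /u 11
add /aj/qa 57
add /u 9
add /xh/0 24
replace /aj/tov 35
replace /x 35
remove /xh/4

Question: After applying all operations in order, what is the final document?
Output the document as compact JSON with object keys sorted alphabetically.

After op 1 (add /aj/i 47): {"aj":{"fo":97,"i":47,"tov":82},"u":{"msn":79,"oxn":81},"xh":[21,70]}
After op 2 (replace /xh/1 57): {"aj":{"fo":97,"i":47,"tov":82},"u":{"msn":79,"oxn":81},"xh":[21,57]}
After op 3 (add /aj/qa 74): {"aj":{"fo":97,"i":47,"qa":74,"tov":82},"u":{"msn":79,"oxn":81},"xh":[21,57]}
After op 4 (add /u/f 37): {"aj":{"fo":97,"i":47,"qa":74,"tov":82},"u":{"f":37,"msn":79,"oxn":81},"xh":[21,57]}
After op 5 (add /aj/eno 85): {"aj":{"eno":85,"fo":97,"i":47,"qa":74,"tov":82},"u":{"f":37,"msn":79,"oxn":81},"xh":[21,57]}
After op 6 (replace /aj/tov 38): {"aj":{"eno":85,"fo":97,"i":47,"qa":74,"tov":38},"u":{"f":37,"msn":79,"oxn":81},"xh":[21,57]}
After op 7 (add /x 27): {"aj":{"eno":85,"fo":97,"i":47,"qa":74,"tov":38},"u":{"f":37,"msn":79,"oxn":81},"x":27,"xh":[21,57]}
After op 8 (replace /u 90): {"aj":{"eno":85,"fo":97,"i":47,"qa":74,"tov":38},"u":90,"x":27,"xh":[21,57]}
After op 9 (add /xh/0 68): {"aj":{"eno":85,"fo":97,"i":47,"qa":74,"tov":38},"u":90,"x":27,"xh":[68,21,57]}
After op 10 (replace /aj/eno 45): {"aj":{"eno":45,"fo":97,"i":47,"qa":74,"tov":38},"u":90,"x":27,"xh":[68,21,57]}
After op 11 (replace /aj/fo 51): {"aj":{"eno":45,"fo":51,"i":47,"qa":74,"tov":38},"u":90,"x":27,"xh":[68,21,57]}
After op 12 (replace /aj/tov 72): {"aj":{"eno":45,"fo":51,"i":47,"qa":74,"tov":72},"u":90,"x":27,"xh":[68,21,57]}
After op 13 (add /xh/2 55): {"aj":{"eno":45,"fo":51,"i":47,"qa":74,"tov":72},"u":90,"x":27,"xh":[68,21,55,57]}
After op 14 (replace /xh/3 0): {"aj":{"eno":45,"fo":51,"i":47,"qa":74,"tov":72},"u":90,"x":27,"xh":[68,21,55,0]}
After op 15 (replace /aj/i 62): {"aj":{"eno":45,"fo":51,"i":62,"qa":74,"tov":72},"u":90,"x":27,"xh":[68,21,55,0]}
After op 16 (replace /aj/tov 91): {"aj":{"eno":45,"fo":51,"i":62,"qa":74,"tov":91},"u":90,"x":27,"xh":[68,21,55,0]}
After op 17 (replace /u 11): {"aj":{"eno":45,"fo":51,"i":62,"qa":74,"tov":91},"u":11,"x":27,"xh":[68,21,55,0]}
After op 18 (add /aj/qa 57): {"aj":{"eno":45,"fo":51,"i":62,"qa":57,"tov":91},"u":11,"x":27,"xh":[68,21,55,0]}
After op 19 (add /u 9): {"aj":{"eno":45,"fo":51,"i":62,"qa":57,"tov":91},"u":9,"x":27,"xh":[68,21,55,0]}
After op 20 (add /xh/0 24): {"aj":{"eno":45,"fo":51,"i":62,"qa":57,"tov":91},"u":9,"x":27,"xh":[24,68,21,55,0]}
After op 21 (replace /aj/tov 35): {"aj":{"eno":45,"fo":51,"i":62,"qa":57,"tov":35},"u":9,"x":27,"xh":[24,68,21,55,0]}
After op 22 (replace /x 35): {"aj":{"eno":45,"fo":51,"i":62,"qa":57,"tov":35},"u":9,"x":35,"xh":[24,68,21,55,0]}
After op 23 (remove /xh/4): {"aj":{"eno":45,"fo":51,"i":62,"qa":57,"tov":35},"u":9,"x":35,"xh":[24,68,21,55]}

Answer: {"aj":{"eno":45,"fo":51,"i":62,"qa":57,"tov":35},"u":9,"x":35,"xh":[24,68,21,55]}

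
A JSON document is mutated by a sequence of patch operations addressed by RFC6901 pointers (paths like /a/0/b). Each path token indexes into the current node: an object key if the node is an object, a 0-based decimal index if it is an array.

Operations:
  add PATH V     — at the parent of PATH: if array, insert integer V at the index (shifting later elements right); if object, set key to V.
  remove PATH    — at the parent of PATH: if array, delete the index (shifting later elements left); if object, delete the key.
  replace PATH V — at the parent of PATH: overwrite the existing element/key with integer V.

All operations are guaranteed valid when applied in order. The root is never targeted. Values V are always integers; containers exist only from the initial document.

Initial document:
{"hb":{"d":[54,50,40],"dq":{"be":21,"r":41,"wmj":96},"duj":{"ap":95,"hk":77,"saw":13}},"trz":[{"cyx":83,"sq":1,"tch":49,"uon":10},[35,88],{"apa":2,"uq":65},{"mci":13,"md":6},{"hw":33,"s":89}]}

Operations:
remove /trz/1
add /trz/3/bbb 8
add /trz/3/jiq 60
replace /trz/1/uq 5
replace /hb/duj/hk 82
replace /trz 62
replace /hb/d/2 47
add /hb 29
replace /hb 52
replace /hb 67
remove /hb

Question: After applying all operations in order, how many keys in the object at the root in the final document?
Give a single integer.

After op 1 (remove /trz/1): {"hb":{"d":[54,50,40],"dq":{"be":21,"r":41,"wmj":96},"duj":{"ap":95,"hk":77,"saw":13}},"trz":[{"cyx":83,"sq":1,"tch":49,"uon":10},{"apa":2,"uq":65},{"mci":13,"md":6},{"hw":33,"s":89}]}
After op 2 (add /trz/3/bbb 8): {"hb":{"d":[54,50,40],"dq":{"be":21,"r":41,"wmj":96},"duj":{"ap":95,"hk":77,"saw":13}},"trz":[{"cyx":83,"sq":1,"tch":49,"uon":10},{"apa":2,"uq":65},{"mci":13,"md":6},{"bbb":8,"hw":33,"s":89}]}
After op 3 (add /trz/3/jiq 60): {"hb":{"d":[54,50,40],"dq":{"be":21,"r":41,"wmj":96},"duj":{"ap":95,"hk":77,"saw":13}},"trz":[{"cyx":83,"sq":1,"tch":49,"uon":10},{"apa":2,"uq":65},{"mci":13,"md":6},{"bbb":8,"hw":33,"jiq":60,"s":89}]}
After op 4 (replace /trz/1/uq 5): {"hb":{"d":[54,50,40],"dq":{"be":21,"r":41,"wmj":96},"duj":{"ap":95,"hk":77,"saw":13}},"trz":[{"cyx":83,"sq":1,"tch":49,"uon":10},{"apa":2,"uq":5},{"mci":13,"md":6},{"bbb":8,"hw":33,"jiq":60,"s":89}]}
After op 5 (replace /hb/duj/hk 82): {"hb":{"d":[54,50,40],"dq":{"be":21,"r":41,"wmj":96},"duj":{"ap":95,"hk":82,"saw":13}},"trz":[{"cyx":83,"sq":1,"tch":49,"uon":10},{"apa":2,"uq":5},{"mci":13,"md":6},{"bbb":8,"hw":33,"jiq":60,"s":89}]}
After op 6 (replace /trz 62): {"hb":{"d":[54,50,40],"dq":{"be":21,"r":41,"wmj":96},"duj":{"ap":95,"hk":82,"saw":13}},"trz":62}
After op 7 (replace /hb/d/2 47): {"hb":{"d":[54,50,47],"dq":{"be":21,"r":41,"wmj":96},"duj":{"ap":95,"hk":82,"saw":13}},"trz":62}
After op 8 (add /hb 29): {"hb":29,"trz":62}
After op 9 (replace /hb 52): {"hb":52,"trz":62}
After op 10 (replace /hb 67): {"hb":67,"trz":62}
After op 11 (remove /hb): {"trz":62}
Size at the root: 1

Answer: 1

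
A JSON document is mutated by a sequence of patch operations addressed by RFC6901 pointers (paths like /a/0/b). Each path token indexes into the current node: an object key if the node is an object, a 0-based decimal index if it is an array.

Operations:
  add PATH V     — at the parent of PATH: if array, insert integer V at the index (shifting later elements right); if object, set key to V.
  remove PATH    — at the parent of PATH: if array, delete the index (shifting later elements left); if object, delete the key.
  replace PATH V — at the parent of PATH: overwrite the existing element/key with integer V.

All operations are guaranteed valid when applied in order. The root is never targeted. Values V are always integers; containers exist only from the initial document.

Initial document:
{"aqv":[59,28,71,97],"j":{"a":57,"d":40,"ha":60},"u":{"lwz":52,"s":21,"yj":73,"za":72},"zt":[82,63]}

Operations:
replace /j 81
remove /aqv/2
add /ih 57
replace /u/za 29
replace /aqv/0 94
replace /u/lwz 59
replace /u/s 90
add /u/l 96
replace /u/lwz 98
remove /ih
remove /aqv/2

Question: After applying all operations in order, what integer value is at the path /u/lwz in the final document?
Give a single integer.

Answer: 98

Derivation:
After op 1 (replace /j 81): {"aqv":[59,28,71,97],"j":81,"u":{"lwz":52,"s":21,"yj":73,"za":72},"zt":[82,63]}
After op 2 (remove /aqv/2): {"aqv":[59,28,97],"j":81,"u":{"lwz":52,"s":21,"yj":73,"za":72},"zt":[82,63]}
After op 3 (add /ih 57): {"aqv":[59,28,97],"ih":57,"j":81,"u":{"lwz":52,"s":21,"yj":73,"za":72},"zt":[82,63]}
After op 4 (replace /u/za 29): {"aqv":[59,28,97],"ih":57,"j":81,"u":{"lwz":52,"s":21,"yj":73,"za":29},"zt":[82,63]}
After op 5 (replace /aqv/0 94): {"aqv":[94,28,97],"ih":57,"j":81,"u":{"lwz":52,"s":21,"yj":73,"za":29},"zt":[82,63]}
After op 6 (replace /u/lwz 59): {"aqv":[94,28,97],"ih":57,"j":81,"u":{"lwz":59,"s":21,"yj":73,"za":29},"zt":[82,63]}
After op 7 (replace /u/s 90): {"aqv":[94,28,97],"ih":57,"j":81,"u":{"lwz":59,"s":90,"yj":73,"za":29},"zt":[82,63]}
After op 8 (add /u/l 96): {"aqv":[94,28,97],"ih":57,"j":81,"u":{"l":96,"lwz":59,"s":90,"yj":73,"za":29},"zt":[82,63]}
After op 9 (replace /u/lwz 98): {"aqv":[94,28,97],"ih":57,"j":81,"u":{"l":96,"lwz":98,"s":90,"yj":73,"za":29},"zt":[82,63]}
After op 10 (remove /ih): {"aqv":[94,28,97],"j":81,"u":{"l":96,"lwz":98,"s":90,"yj":73,"za":29},"zt":[82,63]}
After op 11 (remove /aqv/2): {"aqv":[94,28],"j":81,"u":{"l":96,"lwz":98,"s":90,"yj":73,"za":29},"zt":[82,63]}
Value at /u/lwz: 98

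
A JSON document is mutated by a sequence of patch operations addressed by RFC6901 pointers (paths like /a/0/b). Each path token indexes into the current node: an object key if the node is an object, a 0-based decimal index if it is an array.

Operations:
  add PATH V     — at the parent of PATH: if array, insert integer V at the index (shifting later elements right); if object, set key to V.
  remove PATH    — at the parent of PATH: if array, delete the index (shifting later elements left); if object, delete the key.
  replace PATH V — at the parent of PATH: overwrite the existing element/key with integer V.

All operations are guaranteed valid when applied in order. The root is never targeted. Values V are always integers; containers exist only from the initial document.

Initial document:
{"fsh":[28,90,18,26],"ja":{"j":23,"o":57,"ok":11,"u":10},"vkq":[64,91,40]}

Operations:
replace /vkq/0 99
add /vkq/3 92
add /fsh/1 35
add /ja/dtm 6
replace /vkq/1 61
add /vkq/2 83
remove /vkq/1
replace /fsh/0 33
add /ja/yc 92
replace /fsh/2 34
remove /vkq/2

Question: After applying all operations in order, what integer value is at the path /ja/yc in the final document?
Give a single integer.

After op 1 (replace /vkq/0 99): {"fsh":[28,90,18,26],"ja":{"j":23,"o":57,"ok":11,"u":10},"vkq":[99,91,40]}
After op 2 (add /vkq/3 92): {"fsh":[28,90,18,26],"ja":{"j":23,"o":57,"ok":11,"u":10},"vkq":[99,91,40,92]}
After op 3 (add /fsh/1 35): {"fsh":[28,35,90,18,26],"ja":{"j":23,"o":57,"ok":11,"u":10},"vkq":[99,91,40,92]}
After op 4 (add /ja/dtm 6): {"fsh":[28,35,90,18,26],"ja":{"dtm":6,"j":23,"o":57,"ok":11,"u":10},"vkq":[99,91,40,92]}
After op 5 (replace /vkq/1 61): {"fsh":[28,35,90,18,26],"ja":{"dtm":6,"j":23,"o":57,"ok":11,"u":10},"vkq":[99,61,40,92]}
After op 6 (add /vkq/2 83): {"fsh":[28,35,90,18,26],"ja":{"dtm":6,"j":23,"o":57,"ok":11,"u":10},"vkq":[99,61,83,40,92]}
After op 7 (remove /vkq/1): {"fsh":[28,35,90,18,26],"ja":{"dtm":6,"j":23,"o":57,"ok":11,"u":10},"vkq":[99,83,40,92]}
After op 8 (replace /fsh/0 33): {"fsh":[33,35,90,18,26],"ja":{"dtm":6,"j":23,"o":57,"ok":11,"u":10},"vkq":[99,83,40,92]}
After op 9 (add /ja/yc 92): {"fsh":[33,35,90,18,26],"ja":{"dtm":6,"j":23,"o":57,"ok":11,"u":10,"yc":92},"vkq":[99,83,40,92]}
After op 10 (replace /fsh/2 34): {"fsh":[33,35,34,18,26],"ja":{"dtm":6,"j":23,"o":57,"ok":11,"u":10,"yc":92},"vkq":[99,83,40,92]}
After op 11 (remove /vkq/2): {"fsh":[33,35,34,18,26],"ja":{"dtm":6,"j":23,"o":57,"ok":11,"u":10,"yc":92},"vkq":[99,83,92]}
Value at /ja/yc: 92

Answer: 92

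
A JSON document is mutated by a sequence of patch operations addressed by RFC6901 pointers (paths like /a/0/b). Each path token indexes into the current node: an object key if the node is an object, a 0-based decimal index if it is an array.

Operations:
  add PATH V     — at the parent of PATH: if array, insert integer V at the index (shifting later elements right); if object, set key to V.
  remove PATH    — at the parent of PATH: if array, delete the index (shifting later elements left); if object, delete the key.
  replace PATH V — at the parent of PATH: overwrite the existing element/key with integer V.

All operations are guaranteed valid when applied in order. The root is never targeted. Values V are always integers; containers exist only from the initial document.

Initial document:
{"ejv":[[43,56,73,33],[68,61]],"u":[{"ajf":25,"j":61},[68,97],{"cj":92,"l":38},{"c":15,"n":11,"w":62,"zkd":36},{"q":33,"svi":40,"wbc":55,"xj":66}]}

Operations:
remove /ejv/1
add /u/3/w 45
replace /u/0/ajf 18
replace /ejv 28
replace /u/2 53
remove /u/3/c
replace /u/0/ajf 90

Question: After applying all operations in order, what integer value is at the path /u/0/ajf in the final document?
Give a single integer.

After op 1 (remove /ejv/1): {"ejv":[[43,56,73,33]],"u":[{"ajf":25,"j":61},[68,97],{"cj":92,"l":38},{"c":15,"n":11,"w":62,"zkd":36},{"q":33,"svi":40,"wbc":55,"xj":66}]}
After op 2 (add /u/3/w 45): {"ejv":[[43,56,73,33]],"u":[{"ajf":25,"j":61},[68,97],{"cj":92,"l":38},{"c":15,"n":11,"w":45,"zkd":36},{"q":33,"svi":40,"wbc":55,"xj":66}]}
After op 3 (replace /u/0/ajf 18): {"ejv":[[43,56,73,33]],"u":[{"ajf":18,"j":61},[68,97],{"cj":92,"l":38},{"c":15,"n":11,"w":45,"zkd":36},{"q":33,"svi":40,"wbc":55,"xj":66}]}
After op 4 (replace /ejv 28): {"ejv":28,"u":[{"ajf":18,"j":61},[68,97],{"cj":92,"l":38},{"c":15,"n":11,"w":45,"zkd":36},{"q":33,"svi":40,"wbc":55,"xj":66}]}
After op 5 (replace /u/2 53): {"ejv":28,"u":[{"ajf":18,"j":61},[68,97],53,{"c":15,"n":11,"w":45,"zkd":36},{"q":33,"svi":40,"wbc":55,"xj":66}]}
After op 6 (remove /u/3/c): {"ejv":28,"u":[{"ajf":18,"j":61},[68,97],53,{"n":11,"w":45,"zkd":36},{"q":33,"svi":40,"wbc":55,"xj":66}]}
After op 7 (replace /u/0/ajf 90): {"ejv":28,"u":[{"ajf":90,"j":61},[68,97],53,{"n":11,"w":45,"zkd":36},{"q":33,"svi":40,"wbc":55,"xj":66}]}
Value at /u/0/ajf: 90

Answer: 90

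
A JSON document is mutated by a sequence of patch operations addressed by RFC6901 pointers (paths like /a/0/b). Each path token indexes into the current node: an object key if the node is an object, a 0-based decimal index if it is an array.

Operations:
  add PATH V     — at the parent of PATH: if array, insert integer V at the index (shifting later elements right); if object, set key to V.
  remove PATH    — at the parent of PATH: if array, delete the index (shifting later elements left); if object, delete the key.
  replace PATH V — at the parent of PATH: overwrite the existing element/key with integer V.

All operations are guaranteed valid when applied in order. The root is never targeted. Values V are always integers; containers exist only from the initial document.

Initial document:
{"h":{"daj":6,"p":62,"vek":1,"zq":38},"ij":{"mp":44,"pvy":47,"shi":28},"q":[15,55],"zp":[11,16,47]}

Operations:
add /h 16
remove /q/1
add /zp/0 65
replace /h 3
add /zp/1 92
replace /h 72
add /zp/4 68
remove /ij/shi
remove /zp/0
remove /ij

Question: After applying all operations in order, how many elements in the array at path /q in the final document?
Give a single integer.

Answer: 1

Derivation:
After op 1 (add /h 16): {"h":16,"ij":{"mp":44,"pvy":47,"shi":28},"q":[15,55],"zp":[11,16,47]}
After op 2 (remove /q/1): {"h":16,"ij":{"mp":44,"pvy":47,"shi":28},"q":[15],"zp":[11,16,47]}
After op 3 (add /zp/0 65): {"h":16,"ij":{"mp":44,"pvy":47,"shi":28},"q":[15],"zp":[65,11,16,47]}
After op 4 (replace /h 3): {"h":3,"ij":{"mp":44,"pvy":47,"shi":28},"q":[15],"zp":[65,11,16,47]}
After op 5 (add /zp/1 92): {"h":3,"ij":{"mp":44,"pvy":47,"shi":28},"q":[15],"zp":[65,92,11,16,47]}
After op 6 (replace /h 72): {"h":72,"ij":{"mp":44,"pvy":47,"shi":28},"q":[15],"zp":[65,92,11,16,47]}
After op 7 (add /zp/4 68): {"h":72,"ij":{"mp":44,"pvy":47,"shi":28},"q":[15],"zp":[65,92,11,16,68,47]}
After op 8 (remove /ij/shi): {"h":72,"ij":{"mp":44,"pvy":47},"q":[15],"zp":[65,92,11,16,68,47]}
After op 9 (remove /zp/0): {"h":72,"ij":{"mp":44,"pvy":47},"q":[15],"zp":[92,11,16,68,47]}
After op 10 (remove /ij): {"h":72,"q":[15],"zp":[92,11,16,68,47]}
Size at path /q: 1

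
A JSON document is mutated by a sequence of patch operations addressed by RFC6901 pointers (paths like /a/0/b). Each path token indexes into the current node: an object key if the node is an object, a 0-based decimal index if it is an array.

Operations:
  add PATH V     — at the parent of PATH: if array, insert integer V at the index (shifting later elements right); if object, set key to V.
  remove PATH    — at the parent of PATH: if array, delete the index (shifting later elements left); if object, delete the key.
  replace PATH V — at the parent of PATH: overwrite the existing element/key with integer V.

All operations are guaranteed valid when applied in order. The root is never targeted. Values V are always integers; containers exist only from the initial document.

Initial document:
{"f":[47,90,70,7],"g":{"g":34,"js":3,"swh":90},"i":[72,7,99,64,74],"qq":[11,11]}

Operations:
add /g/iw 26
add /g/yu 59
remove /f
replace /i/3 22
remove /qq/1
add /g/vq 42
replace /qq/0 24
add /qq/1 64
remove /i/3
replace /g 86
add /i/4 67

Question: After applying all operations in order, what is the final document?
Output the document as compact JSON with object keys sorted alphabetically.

After op 1 (add /g/iw 26): {"f":[47,90,70,7],"g":{"g":34,"iw":26,"js":3,"swh":90},"i":[72,7,99,64,74],"qq":[11,11]}
After op 2 (add /g/yu 59): {"f":[47,90,70,7],"g":{"g":34,"iw":26,"js":3,"swh":90,"yu":59},"i":[72,7,99,64,74],"qq":[11,11]}
After op 3 (remove /f): {"g":{"g":34,"iw":26,"js":3,"swh":90,"yu":59},"i":[72,7,99,64,74],"qq":[11,11]}
After op 4 (replace /i/3 22): {"g":{"g":34,"iw":26,"js":3,"swh":90,"yu":59},"i":[72,7,99,22,74],"qq":[11,11]}
After op 5 (remove /qq/1): {"g":{"g":34,"iw":26,"js":3,"swh":90,"yu":59},"i":[72,7,99,22,74],"qq":[11]}
After op 6 (add /g/vq 42): {"g":{"g":34,"iw":26,"js":3,"swh":90,"vq":42,"yu":59},"i":[72,7,99,22,74],"qq":[11]}
After op 7 (replace /qq/0 24): {"g":{"g":34,"iw":26,"js":3,"swh":90,"vq":42,"yu":59},"i":[72,7,99,22,74],"qq":[24]}
After op 8 (add /qq/1 64): {"g":{"g":34,"iw":26,"js":3,"swh":90,"vq":42,"yu":59},"i":[72,7,99,22,74],"qq":[24,64]}
After op 9 (remove /i/3): {"g":{"g":34,"iw":26,"js":3,"swh":90,"vq":42,"yu":59},"i":[72,7,99,74],"qq":[24,64]}
After op 10 (replace /g 86): {"g":86,"i":[72,7,99,74],"qq":[24,64]}
After op 11 (add /i/4 67): {"g":86,"i":[72,7,99,74,67],"qq":[24,64]}

Answer: {"g":86,"i":[72,7,99,74,67],"qq":[24,64]}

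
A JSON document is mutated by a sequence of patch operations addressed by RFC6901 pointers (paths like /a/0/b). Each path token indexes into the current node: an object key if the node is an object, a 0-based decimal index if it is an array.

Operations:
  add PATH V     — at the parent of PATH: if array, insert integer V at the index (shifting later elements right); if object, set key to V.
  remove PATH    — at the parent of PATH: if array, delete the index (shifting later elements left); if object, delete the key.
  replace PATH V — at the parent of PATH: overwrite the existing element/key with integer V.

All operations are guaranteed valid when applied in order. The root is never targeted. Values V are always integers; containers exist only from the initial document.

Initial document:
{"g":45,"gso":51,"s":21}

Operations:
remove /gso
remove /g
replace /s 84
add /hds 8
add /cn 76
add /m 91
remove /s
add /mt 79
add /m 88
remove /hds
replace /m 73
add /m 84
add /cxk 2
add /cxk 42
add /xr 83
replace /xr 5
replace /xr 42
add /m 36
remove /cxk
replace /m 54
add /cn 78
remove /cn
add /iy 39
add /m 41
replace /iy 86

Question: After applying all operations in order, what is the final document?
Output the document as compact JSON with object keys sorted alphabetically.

After op 1 (remove /gso): {"g":45,"s":21}
After op 2 (remove /g): {"s":21}
After op 3 (replace /s 84): {"s":84}
After op 4 (add /hds 8): {"hds":8,"s":84}
After op 5 (add /cn 76): {"cn":76,"hds":8,"s":84}
After op 6 (add /m 91): {"cn":76,"hds":8,"m":91,"s":84}
After op 7 (remove /s): {"cn":76,"hds":8,"m":91}
After op 8 (add /mt 79): {"cn":76,"hds":8,"m":91,"mt":79}
After op 9 (add /m 88): {"cn":76,"hds":8,"m":88,"mt":79}
After op 10 (remove /hds): {"cn":76,"m":88,"mt":79}
After op 11 (replace /m 73): {"cn":76,"m":73,"mt":79}
After op 12 (add /m 84): {"cn":76,"m":84,"mt":79}
After op 13 (add /cxk 2): {"cn":76,"cxk":2,"m":84,"mt":79}
After op 14 (add /cxk 42): {"cn":76,"cxk":42,"m":84,"mt":79}
After op 15 (add /xr 83): {"cn":76,"cxk":42,"m":84,"mt":79,"xr":83}
After op 16 (replace /xr 5): {"cn":76,"cxk":42,"m":84,"mt":79,"xr":5}
After op 17 (replace /xr 42): {"cn":76,"cxk":42,"m":84,"mt":79,"xr":42}
After op 18 (add /m 36): {"cn":76,"cxk":42,"m":36,"mt":79,"xr":42}
After op 19 (remove /cxk): {"cn":76,"m":36,"mt":79,"xr":42}
After op 20 (replace /m 54): {"cn":76,"m":54,"mt":79,"xr":42}
After op 21 (add /cn 78): {"cn":78,"m":54,"mt":79,"xr":42}
After op 22 (remove /cn): {"m":54,"mt":79,"xr":42}
After op 23 (add /iy 39): {"iy":39,"m":54,"mt":79,"xr":42}
After op 24 (add /m 41): {"iy":39,"m":41,"mt":79,"xr":42}
After op 25 (replace /iy 86): {"iy":86,"m":41,"mt":79,"xr":42}

Answer: {"iy":86,"m":41,"mt":79,"xr":42}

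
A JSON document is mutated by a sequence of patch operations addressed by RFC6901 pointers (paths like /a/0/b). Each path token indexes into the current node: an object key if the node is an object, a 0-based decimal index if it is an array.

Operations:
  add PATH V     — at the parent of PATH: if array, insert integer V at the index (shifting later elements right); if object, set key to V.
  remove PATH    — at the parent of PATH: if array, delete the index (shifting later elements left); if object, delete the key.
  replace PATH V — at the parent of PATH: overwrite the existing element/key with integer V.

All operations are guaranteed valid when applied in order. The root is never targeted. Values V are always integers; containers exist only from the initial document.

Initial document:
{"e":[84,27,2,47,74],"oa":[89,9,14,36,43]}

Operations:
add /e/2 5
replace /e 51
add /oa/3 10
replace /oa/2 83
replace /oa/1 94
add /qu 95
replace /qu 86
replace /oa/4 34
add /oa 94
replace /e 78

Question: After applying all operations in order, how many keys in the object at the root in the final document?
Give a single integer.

After op 1 (add /e/2 5): {"e":[84,27,5,2,47,74],"oa":[89,9,14,36,43]}
After op 2 (replace /e 51): {"e":51,"oa":[89,9,14,36,43]}
After op 3 (add /oa/3 10): {"e":51,"oa":[89,9,14,10,36,43]}
After op 4 (replace /oa/2 83): {"e":51,"oa":[89,9,83,10,36,43]}
After op 5 (replace /oa/1 94): {"e":51,"oa":[89,94,83,10,36,43]}
After op 6 (add /qu 95): {"e":51,"oa":[89,94,83,10,36,43],"qu":95}
After op 7 (replace /qu 86): {"e":51,"oa":[89,94,83,10,36,43],"qu":86}
After op 8 (replace /oa/4 34): {"e":51,"oa":[89,94,83,10,34,43],"qu":86}
After op 9 (add /oa 94): {"e":51,"oa":94,"qu":86}
After op 10 (replace /e 78): {"e":78,"oa":94,"qu":86}
Size at the root: 3

Answer: 3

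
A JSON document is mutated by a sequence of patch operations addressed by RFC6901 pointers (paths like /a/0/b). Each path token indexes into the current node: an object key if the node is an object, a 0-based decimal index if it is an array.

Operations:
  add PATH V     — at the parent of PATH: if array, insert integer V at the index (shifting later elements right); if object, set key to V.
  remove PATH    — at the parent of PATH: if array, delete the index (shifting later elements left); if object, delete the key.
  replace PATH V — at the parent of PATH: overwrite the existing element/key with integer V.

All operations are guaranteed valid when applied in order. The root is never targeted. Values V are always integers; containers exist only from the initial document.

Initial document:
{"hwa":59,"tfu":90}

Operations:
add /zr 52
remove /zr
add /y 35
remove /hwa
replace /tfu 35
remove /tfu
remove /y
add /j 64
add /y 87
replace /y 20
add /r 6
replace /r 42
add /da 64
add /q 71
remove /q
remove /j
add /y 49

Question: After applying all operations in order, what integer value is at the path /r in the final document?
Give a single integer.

After op 1 (add /zr 52): {"hwa":59,"tfu":90,"zr":52}
After op 2 (remove /zr): {"hwa":59,"tfu":90}
After op 3 (add /y 35): {"hwa":59,"tfu":90,"y":35}
After op 4 (remove /hwa): {"tfu":90,"y":35}
After op 5 (replace /tfu 35): {"tfu":35,"y":35}
After op 6 (remove /tfu): {"y":35}
After op 7 (remove /y): {}
After op 8 (add /j 64): {"j":64}
After op 9 (add /y 87): {"j":64,"y":87}
After op 10 (replace /y 20): {"j":64,"y":20}
After op 11 (add /r 6): {"j":64,"r":6,"y":20}
After op 12 (replace /r 42): {"j":64,"r":42,"y":20}
After op 13 (add /da 64): {"da":64,"j":64,"r":42,"y":20}
After op 14 (add /q 71): {"da":64,"j":64,"q":71,"r":42,"y":20}
After op 15 (remove /q): {"da":64,"j":64,"r":42,"y":20}
After op 16 (remove /j): {"da":64,"r":42,"y":20}
After op 17 (add /y 49): {"da":64,"r":42,"y":49}
Value at /r: 42

Answer: 42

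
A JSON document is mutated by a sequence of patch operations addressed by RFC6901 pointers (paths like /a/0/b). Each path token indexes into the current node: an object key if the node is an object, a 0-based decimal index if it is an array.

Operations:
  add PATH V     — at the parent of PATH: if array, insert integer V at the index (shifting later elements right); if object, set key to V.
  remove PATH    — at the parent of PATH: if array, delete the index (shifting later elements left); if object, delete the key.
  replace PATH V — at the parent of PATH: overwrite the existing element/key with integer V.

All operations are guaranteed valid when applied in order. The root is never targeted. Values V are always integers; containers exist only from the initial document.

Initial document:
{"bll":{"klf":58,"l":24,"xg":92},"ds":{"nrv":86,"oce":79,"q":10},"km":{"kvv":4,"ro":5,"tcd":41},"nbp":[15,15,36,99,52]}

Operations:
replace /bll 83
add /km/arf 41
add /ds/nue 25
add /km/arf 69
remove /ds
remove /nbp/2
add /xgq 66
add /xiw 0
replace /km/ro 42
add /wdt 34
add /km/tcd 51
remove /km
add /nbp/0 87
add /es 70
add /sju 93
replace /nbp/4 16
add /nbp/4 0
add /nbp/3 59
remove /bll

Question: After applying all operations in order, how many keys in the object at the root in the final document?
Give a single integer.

Answer: 6

Derivation:
After op 1 (replace /bll 83): {"bll":83,"ds":{"nrv":86,"oce":79,"q":10},"km":{"kvv":4,"ro":5,"tcd":41},"nbp":[15,15,36,99,52]}
After op 2 (add /km/arf 41): {"bll":83,"ds":{"nrv":86,"oce":79,"q":10},"km":{"arf":41,"kvv":4,"ro":5,"tcd":41},"nbp":[15,15,36,99,52]}
After op 3 (add /ds/nue 25): {"bll":83,"ds":{"nrv":86,"nue":25,"oce":79,"q":10},"km":{"arf":41,"kvv":4,"ro":5,"tcd":41},"nbp":[15,15,36,99,52]}
After op 4 (add /km/arf 69): {"bll":83,"ds":{"nrv":86,"nue":25,"oce":79,"q":10},"km":{"arf":69,"kvv":4,"ro":5,"tcd":41},"nbp":[15,15,36,99,52]}
After op 5 (remove /ds): {"bll":83,"km":{"arf":69,"kvv":4,"ro":5,"tcd":41},"nbp":[15,15,36,99,52]}
After op 6 (remove /nbp/2): {"bll":83,"km":{"arf":69,"kvv":4,"ro":5,"tcd":41},"nbp":[15,15,99,52]}
After op 7 (add /xgq 66): {"bll":83,"km":{"arf":69,"kvv":4,"ro":5,"tcd":41},"nbp":[15,15,99,52],"xgq":66}
After op 8 (add /xiw 0): {"bll":83,"km":{"arf":69,"kvv":4,"ro":5,"tcd":41},"nbp":[15,15,99,52],"xgq":66,"xiw":0}
After op 9 (replace /km/ro 42): {"bll":83,"km":{"arf":69,"kvv":4,"ro":42,"tcd":41},"nbp":[15,15,99,52],"xgq":66,"xiw":0}
After op 10 (add /wdt 34): {"bll":83,"km":{"arf":69,"kvv":4,"ro":42,"tcd":41},"nbp":[15,15,99,52],"wdt":34,"xgq":66,"xiw":0}
After op 11 (add /km/tcd 51): {"bll":83,"km":{"arf":69,"kvv":4,"ro":42,"tcd":51},"nbp":[15,15,99,52],"wdt":34,"xgq":66,"xiw":0}
After op 12 (remove /km): {"bll":83,"nbp":[15,15,99,52],"wdt":34,"xgq":66,"xiw":0}
After op 13 (add /nbp/0 87): {"bll":83,"nbp":[87,15,15,99,52],"wdt":34,"xgq":66,"xiw":0}
After op 14 (add /es 70): {"bll":83,"es":70,"nbp":[87,15,15,99,52],"wdt":34,"xgq":66,"xiw":0}
After op 15 (add /sju 93): {"bll":83,"es":70,"nbp":[87,15,15,99,52],"sju":93,"wdt":34,"xgq":66,"xiw":0}
After op 16 (replace /nbp/4 16): {"bll":83,"es":70,"nbp":[87,15,15,99,16],"sju":93,"wdt":34,"xgq":66,"xiw":0}
After op 17 (add /nbp/4 0): {"bll":83,"es":70,"nbp":[87,15,15,99,0,16],"sju":93,"wdt":34,"xgq":66,"xiw":0}
After op 18 (add /nbp/3 59): {"bll":83,"es":70,"nbp":[87,15,15,59,99,0,16],"sju":93,"wdt":34,"xgq":66,"xiw":0}
After op 19 (remove /bll): {"es":70,"nbp":[87,15,15,59,99,0,16],"sju":93,"wdt":34,"xgq":66,"xiw":0}
Size at the root: 6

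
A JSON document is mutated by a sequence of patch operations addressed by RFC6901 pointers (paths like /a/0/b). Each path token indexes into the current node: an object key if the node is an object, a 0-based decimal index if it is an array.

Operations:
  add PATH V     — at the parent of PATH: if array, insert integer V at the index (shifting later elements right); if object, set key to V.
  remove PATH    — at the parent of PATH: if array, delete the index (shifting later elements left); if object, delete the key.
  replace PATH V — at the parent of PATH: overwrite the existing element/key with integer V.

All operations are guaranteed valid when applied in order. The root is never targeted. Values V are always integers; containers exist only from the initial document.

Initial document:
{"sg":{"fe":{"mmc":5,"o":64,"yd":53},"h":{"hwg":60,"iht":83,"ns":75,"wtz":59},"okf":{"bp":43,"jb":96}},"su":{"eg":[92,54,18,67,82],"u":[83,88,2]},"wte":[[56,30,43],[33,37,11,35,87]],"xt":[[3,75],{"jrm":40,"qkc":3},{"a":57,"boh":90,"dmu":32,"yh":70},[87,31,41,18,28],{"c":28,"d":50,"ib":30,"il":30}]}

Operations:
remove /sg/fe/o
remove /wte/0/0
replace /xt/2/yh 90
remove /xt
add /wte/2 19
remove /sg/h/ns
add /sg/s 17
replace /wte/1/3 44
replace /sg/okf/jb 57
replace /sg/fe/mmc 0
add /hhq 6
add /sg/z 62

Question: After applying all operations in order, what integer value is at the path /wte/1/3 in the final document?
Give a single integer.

After op 1 (remove /sg/fe/o): {"sg":{"fe":{"mmc":5,"yd":53},"h":{"hwg":60,"iht":83,"ns":75,"wtz":59},"okf":{"bp":43,"jb":96}},"su":{"eg":[92,54,18,67,82],"u":[83,88,2]},"wte":[[56,30,43],[33,37,11,35,87]],"xt":[[3,75],{"jrm":40,"qkc":3},{"a":57,"boh":90,"dmu":32,"yh":70},[87,31,41,18,28],{"c":28,"d":50,"ib":30,"il":30}]}
After op 2 (remove /wte/0/0): {"sg":{"fe":{"mmc":5,"yd":53},"h":{"hwg":60,"iht":83,"ns":75,"wtz":59},"okf":{"bp":43,"jb":96}},"su":{"eg":[92,54,18,67,82],"u":[83,88,2]},"wte":[[30,43],[33,37,11,35,87]],"xt":[[3,75],{"jrm":40,"qkc":3},{"a":57,"boh":90,"dmu":32,"yh":70},[87,31,41,18,28],{"c":28,"d":50,"ib":30,"il":30}]}
After op 3 (replace /xt/2/yh 90): {"sg":{"fe":{"mmc":5,"yd":53},"h":{"hwg":60,"iht":83,"ns":75,"wtz":59},"okf":{"bp":43,"jb":96}},"su":{"eg":[92,54,18,67,82],"u":[83,88,2]},"wte":[[30,43],[33,37,11,35,87]],"xt":[[3,75],{"jrm":40,"qkc":3},{"a":57,"boh":90,"dmu":32,"yh":90},[87,31,41,18,28],{"c":28,"d":50,"ib":30,"il":30}]}
After op 4 (remove /xt): {"sg":{"fe":{"mmc":5,"yd":53},"h":{"hwg":60,"iht":83,"ns":75,"wtz":59},"okf":{"bp":43,"jb":96}},"su":{"eg":[92,54,18,67,82],"u":[83,88,2]},"wte":[[30,43],[33,37,11,35,87]]}
After op 5 (add /wte/2 19): {"sg":{"fe":{"mmc":5,"yd":53},"h":{"hwg":60,"iht":83,"ns":75,"wtz":59},"okf":{"bp":43,"jb":96}},"su":{"eg":[92,54,18,67,82],"u":[83,88,2]},"wte":[[30,43],[33,37,11,35,87],19]}
After op 6 (remove /sg/h/ns): {"sg":{"fe":{"mmc":5,"yd":53},"h":{"hwg":60,"iht":83,"wtz":59},"okf":{"bp":43,"jb":96}},"su":{"eg":[92,54,18,67,82],"u":[83,88,2]},"wte":[[30,43],[33,37,11,35,87],19]}
After op 7 (add /sg/s 17): {"sg":{"fe":{"mmc":5,"yd":53},"h":{"hwg":60,"iht":83,"wtz":59},"okf":{"bp":43,"jb":96},"s":17},"su":{"eg":[92,54,18,67,82],"u":[83,88,2]},"wte":[[30,43],[33,37,11,35,87],19]}
After op 8 (replace /wte/1/3 44): {"sg":{"fe":{"mmc":5,"yd":53},"h":{"hwg":60,"iht":83,"wtz":59},"okf":{"bp":43,"jb":96},"s":17},"su":{"eg":[92,54,18,67,82],"u":[83,88,2]},"wte":[[30,43],[33,37,11,44,87],19]}
After op 9 (replace /sg/okf/jb 57): {"sg":{"fe":{"mmc":5,"yd":53},"h":{"hwg":60,"iht":83,"wtz":59},"okf":{"bp":43,"jb":57},"s":17},"su":{"eg":[92,54,18,67,82],"u":[83,88,2]},"wte":[[30,43],[33,37,11,44,87],19]}
After op 10 (replace /sg/fe/mmc 0): {"sg":{"fe":{"mmc":0,"yd":53},"h":{"hwg":60,"iht":83,"wtz":59},"okf":{"bp":43,"jb":57},"s":17},"su":{"eg":[92,54,18,67,82],"u":[83,88,2]},"wte":[[30,43],[33,37,11,44,87],19]}
After op 11 (add /hhq 6): {"hhq":6,"sg":{"fe":{"mmc":0,"yd":53},"h":{"hwg":60,"iht":83,"wtz":59},"okf":{"bp":43,"jb":57},"s":17},"su":{"eg":[92,54,18,67,82],"u":[83,88,2]},"wte":[[30,43],[33,37,11,44,87],19]}
After op 12 (add /sg/z 62): {"hhq":6,"sg":{"fe":{"mmc":0,"yd":53},"h":{"hwg":60,"iht":83,"wtz":59},"okf":{"bp":43,"jb":57},"s":17,"z":62},"su":{"eg":[92,54,18,67,82],"u":[83,88,2]},"wte":[[30,43],[33,37,11,44,87],19]}
Value at /wte/1/3: 44

Answer: 44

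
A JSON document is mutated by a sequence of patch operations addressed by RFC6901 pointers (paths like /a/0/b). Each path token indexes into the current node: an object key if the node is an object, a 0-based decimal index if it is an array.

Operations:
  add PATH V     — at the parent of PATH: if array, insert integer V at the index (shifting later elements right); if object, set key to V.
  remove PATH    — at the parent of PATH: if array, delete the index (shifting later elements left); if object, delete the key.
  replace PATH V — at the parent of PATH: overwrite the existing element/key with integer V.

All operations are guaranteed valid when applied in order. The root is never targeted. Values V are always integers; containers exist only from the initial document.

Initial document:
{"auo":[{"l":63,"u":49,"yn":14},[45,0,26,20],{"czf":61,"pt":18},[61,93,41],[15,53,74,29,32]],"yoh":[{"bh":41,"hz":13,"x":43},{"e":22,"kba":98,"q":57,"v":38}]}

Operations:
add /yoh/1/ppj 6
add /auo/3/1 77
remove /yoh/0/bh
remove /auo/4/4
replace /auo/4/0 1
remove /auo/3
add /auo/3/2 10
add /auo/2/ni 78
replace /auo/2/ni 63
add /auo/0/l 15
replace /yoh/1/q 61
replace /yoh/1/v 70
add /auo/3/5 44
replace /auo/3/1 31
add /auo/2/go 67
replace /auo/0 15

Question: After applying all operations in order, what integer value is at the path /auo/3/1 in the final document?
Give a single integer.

Answer: 31

Derivation:
After op 1 (add /yoh/1/ppj 6): {"auo":[{"l":63,"u":49,"yn":14},[45,0,26,20],{"czf":61,"pt":18},[61,93,41],[15,53,74,29,32]],"yoh":[{"bh":41,"hz":13,"x":43},{"e":22,"kba":98,"ppj":6,"q":57,"v":38}]}
After op 2 (add /auo/3/1 77): {"auo":[{"l":63,"u":49,"yn":14},[45,0,26,20],{"czf":61,"pt":18},[61,77,93,41],[15,53,74,29,32]],"yoh":[{"bh":41,"hz":13,"x":43},{"e":22,"kba":98,"ppj":6,"q":57,"v":38}]}
After op 3 (remove /yoh/0/bh): {"auo":[{"l":63,"u":49,"yn":14},[45,0,26,20],{"czf":61,"pt":18},[61,77,93,41],[15,53,74,29,32]],"yoh":[{"hz":13,"x":43},{"e":22,"kba":98,"ppj":6,"q":57,"v":38}]}
After op 4 (remove /auo/4/4): {"auo":[{"l":63,"u":49,"yn":14},[45,0,26,20],{"czf":61,"pt":18},[61,77,93,41],[15,53,74,29]],"yoh":[{"hz":13,"x":43},{"e":22,"kba":98,"ppj":6,"q":57,"v":38}]}
After op 5 (replace /auo/4/0 1): {"auo":[{"l":63,"u":49,"yn":14},[45,0,26,20],{"czf":61,"pt":18},[61,77,93,41],[1,53,74,29]],"yoh":[{"hz":13,"x":43},{"e":22,"kba":98,"ppj":6,"q":57,"v":38}]}
After op 6 (remove /auo/3): {"auo":[{"l":63,"u":49,"yn":14},[45,0,26,20],{"czf":61,"pt":18},[1,53,74,29]],"yoh":[{"hz":13,"x":43},{"e":22,"kba":98,"ppj":6,"q":57,"v":38}]}
After op 7 (add /auo/3/2 10): {"auo":[{"l":63,"u":49,"yn":14},[45,0,26,20],{"czf":61,"pt":18},[1,53,10,74,29]],"yoh":[{"hz":13,"x":43},{"e":22,"kba":98,"ppj":6,"q":57,"v":38}]}
After op 8 (add /auo/2/ni 78): {"auo":[{"l":63,"u":49,"yn":14},[45,0,26,20],{"czf":61,"ni":78,"pt":18},[1,53,10,74,29]],"yoh":[{"hz":13,"x":43},{"e":22,"kba":98,"ppj":6,"q":57,"v":38}]}
After op 9 (replace /auo/2/ni 63): {"auo":[{"l":63,"u":49,"yn":14},[45,0,26,20],{"czf":61,"ni":63,"pt":18},[1,53,10,74,29]],"yoh":[{"hz":13,"x":43},{"e":22,"kba":98,"ppj":6,"q":57,"v":38}]}
After op 10 (add /auo/0/l 15): {"auo":[{"l":15,"u":49,"yn":14},[45,0,26,20],{"czf":61,"ni":63,"pt":18},[1,53,10,74,29]],"yoh":[{"hz":13,"x":43},{"e":22,"kba":98,"ppj":6,"q":57,"v":38}]}
After op 11 (replace /yoh/1/q 61): {"auo":[{"l":15,"u":49,"yn":14},[45,0,26,20],{"czf":61,"ni":63,"pt":18},[1,53,10,74,29]],"yoh":[{"hz":13,"x":43},{"e":22,"kba":98,"ppj":6,"q":61,"v":38}]}
After op 12 (replace /yoh/1/v 70): {"auo":[{"l":15,"u":49,"yn":14},[45,0,26,20],{"czf":61,"ni":63,"pt":18},[1,53,10,74,29]],"yoh":[{"hz":13,"x":43},{"e":22,"kba":98,"ppj":6,"q":61,"v":70}]}
After op 13 (add /auo/3/5 44): {"auo":[{"l":15,"u":49,"yn":14},[45,0,26,20],{"czf":61,"ni":63,"pt":18},[1,53,10,74,29,44]],"yoh":[{"hz":13,"x":43},{"e":22,"kba":98,"ppj":6,"q":61,"v":70}]}
After op 14 (replace /auo/3/1 31): {"auo":[{"l":15,"u":49,"yn":14},[45,0,26,20],{"czf":61,"ni":63,"pt":18},[1,31,10,74,29,44]],"yoh":[{"hz":13,"x":43},{"e":22,"kba":98,"ppj":6,"q":61,"v":70}]}
After op 15 (add /auo/2/go 67): {"auo":[{"l":15,"u":49,"yn":14},[45,0,26,20],{"czf":61,"go":67,"ni":63,"pt":18},[1,31,10,74,29,44]],"yoh":[{"hz":13,"x":43},{"e":22,"kba":98,"ppj":6,"q":61,"v":70}]}
After op 16 (replace /auo/0 15): {"auo":[15,[45,0,26,20],{"czf":61,"go":67,"ni":63,"pt":18},[1,31,10,74,29,44]],"yoh":[{"hz":13,"x":43},{"e":22,"kba":98,"ppj":6,"q":61,"v":70}]}
Value at /auo/3/1: 31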